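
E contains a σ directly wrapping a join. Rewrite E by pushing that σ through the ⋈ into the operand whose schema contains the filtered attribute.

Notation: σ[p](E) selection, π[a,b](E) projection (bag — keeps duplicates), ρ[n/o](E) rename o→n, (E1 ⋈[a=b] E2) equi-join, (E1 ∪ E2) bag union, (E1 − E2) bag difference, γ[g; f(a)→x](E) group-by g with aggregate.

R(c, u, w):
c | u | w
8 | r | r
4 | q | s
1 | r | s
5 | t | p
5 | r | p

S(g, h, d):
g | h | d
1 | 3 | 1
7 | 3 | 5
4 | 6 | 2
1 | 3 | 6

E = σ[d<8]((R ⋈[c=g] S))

σ filters on d, owned by the right side.
E' = (R ⋈[c=g] σ[d<8](S))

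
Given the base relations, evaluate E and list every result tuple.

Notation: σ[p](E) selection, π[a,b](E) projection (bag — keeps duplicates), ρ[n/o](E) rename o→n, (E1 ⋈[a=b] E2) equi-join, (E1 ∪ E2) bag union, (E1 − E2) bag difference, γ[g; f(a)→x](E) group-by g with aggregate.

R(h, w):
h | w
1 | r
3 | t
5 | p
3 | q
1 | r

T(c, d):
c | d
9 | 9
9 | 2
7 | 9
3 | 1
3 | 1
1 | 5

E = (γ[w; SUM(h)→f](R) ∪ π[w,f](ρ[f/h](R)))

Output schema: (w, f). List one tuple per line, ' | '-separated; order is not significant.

Row counts bottom-up:
  R → 5
  γ[w; SUM(h)→f](R) → 4
  R → 5
  ρ[f/h](R) → 5
  π[w,f](ρ[f/h](R)) → 5
  (γ[w; SUM(h)→f](R) ∪ π[w,f](ρ[f/h](R))) → 9

== RESULT ==
w | f
p | 5
p | 5
q | 3
q | 3
r | 1
r | 1
r | 2
t | 3
t | 3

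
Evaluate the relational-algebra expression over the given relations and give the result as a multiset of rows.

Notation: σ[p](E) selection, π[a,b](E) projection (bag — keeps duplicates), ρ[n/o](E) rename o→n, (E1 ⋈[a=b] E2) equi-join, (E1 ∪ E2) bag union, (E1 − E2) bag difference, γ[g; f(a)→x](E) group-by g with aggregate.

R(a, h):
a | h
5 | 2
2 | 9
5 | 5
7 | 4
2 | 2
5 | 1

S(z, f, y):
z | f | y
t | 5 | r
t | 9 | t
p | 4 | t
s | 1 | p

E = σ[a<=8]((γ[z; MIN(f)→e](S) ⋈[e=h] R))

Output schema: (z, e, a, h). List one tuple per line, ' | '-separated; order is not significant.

Stepwise |·|:
  S → 4
  γ[z; MIN(f)→e](S) → 3
  R → 6
  (γ[z; MIN(f)→e](S) ⋈[e=h] R) → 3
  σ[a<=8]((γ[z; MIN(f)→e](S) ⋈[e=h] R)) → 3

== RESULT ==
z | e | a | h
p | 4 | 7 | 4
s | 1 | 5 | 1
t | 5 | 5 | 5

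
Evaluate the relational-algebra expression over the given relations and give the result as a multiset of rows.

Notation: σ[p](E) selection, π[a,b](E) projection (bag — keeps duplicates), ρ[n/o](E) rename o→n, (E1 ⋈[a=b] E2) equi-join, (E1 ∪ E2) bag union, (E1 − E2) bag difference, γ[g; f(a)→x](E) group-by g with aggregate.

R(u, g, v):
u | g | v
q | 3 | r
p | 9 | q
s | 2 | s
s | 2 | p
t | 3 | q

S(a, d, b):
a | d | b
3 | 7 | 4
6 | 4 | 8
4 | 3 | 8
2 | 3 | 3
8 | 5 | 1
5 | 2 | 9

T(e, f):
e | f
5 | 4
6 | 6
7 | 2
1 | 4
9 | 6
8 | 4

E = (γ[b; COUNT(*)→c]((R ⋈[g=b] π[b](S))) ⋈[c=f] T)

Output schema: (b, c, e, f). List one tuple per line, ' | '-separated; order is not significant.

Stepwise |·|:
  R → 5
  S → 6
  π[b](S) → 6
  (R ⋈[g=b] π[b](S)) → 3
  γ[b; COUNT(*)→c]((R ⋈[g=b] π[b](S))) → 2
  T → 6
  (γ[b; COUNT(*)→c]((R ⋈[g=b] π[b](S))) ⋈[c=f] T) → 1

== RESULT ==
b | c | e | f
3 | 2 | 7 | 2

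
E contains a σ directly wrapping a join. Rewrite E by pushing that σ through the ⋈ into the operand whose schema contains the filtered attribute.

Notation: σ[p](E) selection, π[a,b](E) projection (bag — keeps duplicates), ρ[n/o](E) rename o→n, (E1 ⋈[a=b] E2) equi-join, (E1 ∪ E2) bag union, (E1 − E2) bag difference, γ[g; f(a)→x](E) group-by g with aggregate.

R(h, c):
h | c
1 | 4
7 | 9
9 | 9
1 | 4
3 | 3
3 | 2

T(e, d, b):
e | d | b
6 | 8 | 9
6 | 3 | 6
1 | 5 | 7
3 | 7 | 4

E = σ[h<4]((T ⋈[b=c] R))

σ filters on h, owned by the right side.
E' = (T ⋈[b=c] σ[h<4](R))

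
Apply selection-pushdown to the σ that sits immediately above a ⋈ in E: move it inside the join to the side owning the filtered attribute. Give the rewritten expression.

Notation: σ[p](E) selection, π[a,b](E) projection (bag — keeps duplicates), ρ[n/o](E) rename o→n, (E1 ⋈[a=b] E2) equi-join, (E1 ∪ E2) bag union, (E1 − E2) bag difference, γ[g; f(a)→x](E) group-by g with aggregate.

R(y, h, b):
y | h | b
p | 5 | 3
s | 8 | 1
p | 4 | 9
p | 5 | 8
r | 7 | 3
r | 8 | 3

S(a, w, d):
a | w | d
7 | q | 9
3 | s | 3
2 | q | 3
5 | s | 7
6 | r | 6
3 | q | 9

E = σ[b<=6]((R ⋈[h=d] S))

σ filters on b, owned by the left side.
E' = (σ[b<=6](R) ⋈[h=d] S)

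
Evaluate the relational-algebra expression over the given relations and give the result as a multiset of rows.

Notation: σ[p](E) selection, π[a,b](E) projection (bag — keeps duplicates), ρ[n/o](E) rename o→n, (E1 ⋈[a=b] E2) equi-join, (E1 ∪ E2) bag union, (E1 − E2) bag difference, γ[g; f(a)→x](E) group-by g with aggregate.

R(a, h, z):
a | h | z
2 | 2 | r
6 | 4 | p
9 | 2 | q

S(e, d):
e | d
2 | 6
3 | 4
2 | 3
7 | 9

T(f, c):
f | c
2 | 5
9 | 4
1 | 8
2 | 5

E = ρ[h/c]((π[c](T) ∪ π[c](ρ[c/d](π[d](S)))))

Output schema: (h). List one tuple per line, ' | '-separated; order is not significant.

Subexpression sizes:
  T → 4
  π[c](T) → 4
  S → 4
  π[d](S) → 4
  ρ[c/d](π[d](S)) → 4
  π[c](ρ[c/d](π[d](S))) → 4
  (π[c](T) ∪ π[c](ρ[c/d](π[d](S)))) → 8
  ρ[h/c]((π[c](T) ∪ π[c](ρ[c/d](π[d](S))))) → 8

== RESULT ==
h
3
4
4
5
5
6
8
9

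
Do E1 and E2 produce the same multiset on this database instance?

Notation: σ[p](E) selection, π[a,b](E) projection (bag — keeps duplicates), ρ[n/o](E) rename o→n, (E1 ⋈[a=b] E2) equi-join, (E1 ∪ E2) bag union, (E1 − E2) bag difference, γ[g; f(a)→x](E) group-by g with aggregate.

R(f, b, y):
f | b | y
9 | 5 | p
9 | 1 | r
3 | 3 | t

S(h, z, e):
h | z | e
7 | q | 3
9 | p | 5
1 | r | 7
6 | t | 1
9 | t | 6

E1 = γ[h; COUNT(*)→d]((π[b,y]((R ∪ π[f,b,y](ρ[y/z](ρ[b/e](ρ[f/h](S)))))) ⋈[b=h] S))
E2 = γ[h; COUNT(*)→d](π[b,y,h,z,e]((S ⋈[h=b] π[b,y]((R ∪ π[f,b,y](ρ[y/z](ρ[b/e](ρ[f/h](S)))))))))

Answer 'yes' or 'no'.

E1 subexpression sizes:
  R → 3
  S → 5
  ρ[f/h](S) → 5
  ρ[b/e](ρ[f/h](S)) → 5
  ρ[y/z](ρ[b/e](ρ[f/h](S))) → 5
  π[f,b,y](ρ[y/z](ρ[b/e](ρ[f/h](S)))) → 5
  (R ∪ π[f,b,y](ρ[y/z](ρ[b/e](ρ[f/h](S))))) → 8
  π[b,y]((R ∪ π[f,b,y](ρ[y/z](ρ[b/e](ρ[f/h](S)))))) → 8
  S → 5
  (π[b,y]((R ∪ π[f,b,y](ρ[y/z](ρ[b/e](ρ[f/h](S)))))) ⋈[b=h] S) → 4
  γ[h; COUNT(*)→d]((π[b,y]((R ∪ π[f,b,y](ρ[y/z](ρ[b/e](ρ[f/h](S)))))) ⋈[b=h] S)) → 3
E2 subexpression sizes:
  S → 5
  R → 3
  S → 5
  ρ[f/h](S) → 5
  ρ[b/e](ρ[f/h](S)) → 5
  ρ[y/z](ρ[b/e](ρ[f/h](S))) → 5
  π[f,b,y](ρ[y/z](ρ[b/e](ρ[f/h](S)))) → 5
  (R ∪ π[f,b,y](ρ[y/z](ρ[b/e](ρ[f/h](S))))) → 8
  π[b,y]((R ∪ π[f,b,y](ρ[y/z](ρ[b/e](ρ[f/h](S)))))) → 8
  (S ⋈[h=b] π[b,y]((R ∪ π[f,b,y](ρ[y/z](ρ[b/e](ρ[f/h](S))))))) → 4
  π[b,y,h,z,e]((S ⋈[h=b] π[b,y]((R ∪ π[f,b,y](ρ[y/z](ρ[b/e](ρ[f/h](S)))))))) → 4
  γ[h; COUNT(*)→d](π[b,y,h,z,e]((S ⋈[h=b] π[b,y]((R ∪ π[f,b,y](ρ[y/z](ρ[b/e](ρ[f/h](S))))))))) → 3

E1 and E2 produce the same multiset:
h | d
1 | 2
6 | 1
7 | 1

yes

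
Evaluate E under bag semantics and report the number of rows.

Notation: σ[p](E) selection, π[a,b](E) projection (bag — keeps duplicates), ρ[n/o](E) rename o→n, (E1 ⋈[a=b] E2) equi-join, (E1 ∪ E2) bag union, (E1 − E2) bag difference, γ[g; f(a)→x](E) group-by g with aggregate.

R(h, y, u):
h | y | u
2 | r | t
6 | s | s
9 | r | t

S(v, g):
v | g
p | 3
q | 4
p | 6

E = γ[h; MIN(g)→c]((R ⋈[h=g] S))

Row counts bottom-up:
  R → 3
  S → 3
  (R ⋈[h=g] S) → 1
  γ[h; MIN(g)→c]((R ⋈[h=g] S)) → 1

|E| = 1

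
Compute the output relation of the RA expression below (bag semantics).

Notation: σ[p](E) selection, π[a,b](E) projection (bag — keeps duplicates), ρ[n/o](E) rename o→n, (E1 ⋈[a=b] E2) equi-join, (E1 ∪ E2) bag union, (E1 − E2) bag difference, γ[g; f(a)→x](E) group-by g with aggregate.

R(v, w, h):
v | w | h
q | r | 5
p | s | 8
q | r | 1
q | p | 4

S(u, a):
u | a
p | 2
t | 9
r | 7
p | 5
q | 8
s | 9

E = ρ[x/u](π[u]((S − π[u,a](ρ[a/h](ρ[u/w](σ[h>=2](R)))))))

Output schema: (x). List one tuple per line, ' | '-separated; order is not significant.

Per-node cardinality:
  S → 6
  R → 4
  σ[h>=2](R) → 3
  ρ[u/w](σ[h>=2](R)) → 3
  ρ[a/h](ρ[u/w](σ[h>=2](R))) → 3
  π[u,a](ρ[a/h](ρ[u/w](σ[h>=2](R)))) → 3
  (S − π[u,a](ρ[a/h](ρ[u/w](σ[h>=2](R))))) → 6
  π[u]((S − π[u,a](ρ[a/h](ρ[u/w](σ[h>=2](R)))))) → 6
  ρ[x/u](π[u]((S − π[u,a](ρ[a/h](ρ[u/w](σ[h>=2](R))))))) → 6

== RESULT ==
x
p
p
q
r
s
t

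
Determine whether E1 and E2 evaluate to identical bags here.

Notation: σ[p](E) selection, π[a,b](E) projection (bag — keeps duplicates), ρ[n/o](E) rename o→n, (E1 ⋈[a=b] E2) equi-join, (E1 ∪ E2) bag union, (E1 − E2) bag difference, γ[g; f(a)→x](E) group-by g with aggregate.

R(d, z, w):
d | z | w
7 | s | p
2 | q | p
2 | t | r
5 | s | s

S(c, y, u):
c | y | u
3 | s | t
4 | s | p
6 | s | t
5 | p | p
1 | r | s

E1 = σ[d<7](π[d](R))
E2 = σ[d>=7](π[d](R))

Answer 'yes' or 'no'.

E1 row counts bottom-up:
  R → 4
  π[d](R) → 4
  σ[d<7](π[d](R)) → 3
E2 row counts bottom-up:
  R → 4
  π[d](R) → 4
  σ[d>=7](π[d](R)) → 1

E1 result:
d
2
2
5
E2 result:
d
7
Witness: (7,) appears 0× in E1 but 1× in E2.

no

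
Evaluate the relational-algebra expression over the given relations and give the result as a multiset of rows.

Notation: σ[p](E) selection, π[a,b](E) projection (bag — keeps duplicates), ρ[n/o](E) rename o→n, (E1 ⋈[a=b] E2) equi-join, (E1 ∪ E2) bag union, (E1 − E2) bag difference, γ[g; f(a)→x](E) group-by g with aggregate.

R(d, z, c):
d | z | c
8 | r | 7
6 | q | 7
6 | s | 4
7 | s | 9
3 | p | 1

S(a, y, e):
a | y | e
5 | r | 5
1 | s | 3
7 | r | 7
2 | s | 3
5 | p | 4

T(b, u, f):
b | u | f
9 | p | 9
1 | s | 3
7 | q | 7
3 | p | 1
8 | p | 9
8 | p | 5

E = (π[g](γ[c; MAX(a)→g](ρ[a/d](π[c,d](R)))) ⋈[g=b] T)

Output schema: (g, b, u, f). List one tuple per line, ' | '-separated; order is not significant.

Stepwise |·|:
  R → 5
  π[c,d](R) → 5
  ρ[a/d](π[c,d](R)) → 5
  γ[c; MAX(a)→g](ρ[a/d](π[c,d](R))) → 4
  π[g](γ[c; MAX(a)→g](ρ[a/d](π[c,d](R)))) → 4
  T → 6
  (π[g](γ[c; MAX(a)→g](ρ[a/d](π[c,d](R)))) ⋈[g=b] T) → 4

== RESULT ==
g | b | u | f
3 | 3 | p | 1
7 | 7 | q | 7
8 | 8 | p | 5
8 | 8 | p | 9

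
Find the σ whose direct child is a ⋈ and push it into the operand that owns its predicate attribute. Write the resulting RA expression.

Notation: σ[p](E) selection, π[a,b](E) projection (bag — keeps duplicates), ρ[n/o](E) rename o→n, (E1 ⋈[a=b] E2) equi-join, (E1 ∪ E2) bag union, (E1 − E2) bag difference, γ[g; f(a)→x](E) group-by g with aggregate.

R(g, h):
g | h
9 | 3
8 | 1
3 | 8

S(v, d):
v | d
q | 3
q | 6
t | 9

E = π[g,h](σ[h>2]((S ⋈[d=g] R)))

σ filters on h, owned by the right side.
E' = π[g,h]((S ⋈[d=g] σ[h>2](R)))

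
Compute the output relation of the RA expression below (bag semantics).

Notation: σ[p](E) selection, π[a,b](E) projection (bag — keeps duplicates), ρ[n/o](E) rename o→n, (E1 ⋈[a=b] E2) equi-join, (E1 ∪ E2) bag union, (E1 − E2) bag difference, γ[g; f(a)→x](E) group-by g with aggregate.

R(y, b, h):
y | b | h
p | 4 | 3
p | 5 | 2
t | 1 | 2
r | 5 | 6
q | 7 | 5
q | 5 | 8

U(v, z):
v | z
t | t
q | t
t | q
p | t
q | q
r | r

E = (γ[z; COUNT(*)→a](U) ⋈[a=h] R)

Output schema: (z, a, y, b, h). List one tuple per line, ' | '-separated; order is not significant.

Subexpression sizes:
  U → 6
  γ[z; COUNT(*)→a](U) → 3
  R → 6
  (γ[z; COUNT(*)→a](U) ⋈[a=h] R) → 3

== RESULT ==
z | a | y | b | h
q | 2 | p | 5 | 2
q | 2 | t | 1 | 2
t | 3 | p | 4 | 3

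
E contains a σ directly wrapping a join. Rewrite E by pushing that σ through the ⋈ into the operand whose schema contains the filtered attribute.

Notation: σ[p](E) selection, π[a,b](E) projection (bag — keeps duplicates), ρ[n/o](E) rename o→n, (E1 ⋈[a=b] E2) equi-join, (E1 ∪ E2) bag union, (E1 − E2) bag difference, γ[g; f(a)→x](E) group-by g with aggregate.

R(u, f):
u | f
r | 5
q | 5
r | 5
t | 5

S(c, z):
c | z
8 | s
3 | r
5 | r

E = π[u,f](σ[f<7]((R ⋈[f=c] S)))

σ filters on f, owned by the left side.
E' = π[u,f]((σ[f<7](R) ⋈[f=c] S))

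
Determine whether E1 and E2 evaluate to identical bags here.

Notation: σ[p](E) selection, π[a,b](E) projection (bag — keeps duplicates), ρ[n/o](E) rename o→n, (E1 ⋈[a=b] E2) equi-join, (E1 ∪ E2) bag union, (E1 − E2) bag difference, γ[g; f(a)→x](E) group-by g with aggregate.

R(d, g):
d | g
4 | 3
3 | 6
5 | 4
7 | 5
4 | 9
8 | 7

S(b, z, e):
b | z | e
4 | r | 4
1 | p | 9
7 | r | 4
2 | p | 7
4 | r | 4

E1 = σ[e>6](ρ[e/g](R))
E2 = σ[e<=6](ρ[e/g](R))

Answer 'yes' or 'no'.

E1 per-node cardinality:
  R → 6
  ρ[e/g](R) → 6
  σ[e>6](ρ[e/g](R)) → 2
E2 per-node cardinality:
  R → 6
  ρ[e/g](R) → 6
  σ[e<=6](ρ[e/g](R)) → 4

E1 result:
d | e
4 | 9
8 | 7
E2 result:
d | e
3 | 6
4 | 3
5 | 4
7 | 5
Witness: (3, 6) appears 0× in E1 but 1× in E2.

no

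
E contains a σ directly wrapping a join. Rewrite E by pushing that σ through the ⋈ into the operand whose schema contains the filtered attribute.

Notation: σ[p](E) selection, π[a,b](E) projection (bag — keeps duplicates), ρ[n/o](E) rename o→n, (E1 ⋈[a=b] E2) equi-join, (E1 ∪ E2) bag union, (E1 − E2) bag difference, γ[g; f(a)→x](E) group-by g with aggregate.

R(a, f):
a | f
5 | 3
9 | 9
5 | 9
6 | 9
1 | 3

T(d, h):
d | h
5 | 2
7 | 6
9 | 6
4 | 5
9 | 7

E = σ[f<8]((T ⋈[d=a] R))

σ filters on f, owned by the right side.
E' = (T ⋈[d=a] σ[f<8](R))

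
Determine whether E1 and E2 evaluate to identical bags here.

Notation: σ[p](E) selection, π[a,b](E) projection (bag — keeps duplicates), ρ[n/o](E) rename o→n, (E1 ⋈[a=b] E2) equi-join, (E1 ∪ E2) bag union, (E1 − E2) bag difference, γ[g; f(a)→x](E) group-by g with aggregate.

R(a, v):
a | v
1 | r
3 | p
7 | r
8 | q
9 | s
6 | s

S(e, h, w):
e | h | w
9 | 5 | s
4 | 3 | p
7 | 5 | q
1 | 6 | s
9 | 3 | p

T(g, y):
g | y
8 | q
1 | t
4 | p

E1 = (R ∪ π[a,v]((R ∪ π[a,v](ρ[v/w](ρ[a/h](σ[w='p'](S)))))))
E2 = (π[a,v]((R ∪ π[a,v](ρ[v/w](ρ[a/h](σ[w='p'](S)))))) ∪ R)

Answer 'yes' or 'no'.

E1 stepwise |·|:
  R → 6
  R → 6
  S → 5
  σ[w='p'](S) → 2
  ρ[a/h](σ[w='p'](S)) → 2
  ρ[v/w](ρ[a/h](σ[w='p'](S))) → 2
  π[a,v](ρ[v/w](ρ[a/h](σ[w='p'](S)))) → 2
  (R ∪ π[a,v](ρ[v/w](ρ[a/h](σ[w='p'](S))))) → 8
  π[a,v]((R ∪ π[a,v](ρ[v/w](ρ[a/h](σ[w='p'](S)))))) → 8
  (R ∪ π[a,v]((R ∪ π[a,v](ρ[v/w](ρ[a/h](σ[w='p'](S))))))) → 14
E2 stepwise |·|:
  R → 6
  S → 5
  σ[w='p'](S) → 2
  ρ[a/h](σ[w='p'](S)) → 2
  ρ[v/w](ρ[a/h](σ[w='p'](S))) → 2
  π[a,v](ρ[v/w](ρ[a/h](σ[w='p'](S)))) → 2
  (R ∪ π[a,v](ρ[v/w](ρ[a/h](σ[w='p'](S))))) → 8
  π[a,v]((R ∪ π[a,v](ρ[v/w](ρ[a/h](σ[w='p'](S)))))) → 8
  R → 6
  (π[a,v]((R ∪ π[a,v](ρ[v/w](ρ[a/h](σ[w='p'](S)))))) ∪ R) → 14

E1 and E2 produce the same multiset:
a | v
1 | r
1 | r
3 | p
3 | p
3 | p
3 | p
6 | s
6 | s
7 | r
7 | r
8 | q
8 | q
9 | s
9 | s

yes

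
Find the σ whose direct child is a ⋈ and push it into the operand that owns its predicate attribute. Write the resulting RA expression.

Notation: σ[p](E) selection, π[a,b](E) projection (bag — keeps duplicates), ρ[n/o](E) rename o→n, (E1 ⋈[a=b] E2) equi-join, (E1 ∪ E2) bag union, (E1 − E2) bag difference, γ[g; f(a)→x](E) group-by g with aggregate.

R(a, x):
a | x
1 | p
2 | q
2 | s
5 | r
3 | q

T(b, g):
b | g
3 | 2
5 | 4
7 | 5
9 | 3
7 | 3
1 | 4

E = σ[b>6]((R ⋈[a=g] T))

σ filters on b, owned by the right side.
E' = (R ⋈[a=g] σ[b>6](T))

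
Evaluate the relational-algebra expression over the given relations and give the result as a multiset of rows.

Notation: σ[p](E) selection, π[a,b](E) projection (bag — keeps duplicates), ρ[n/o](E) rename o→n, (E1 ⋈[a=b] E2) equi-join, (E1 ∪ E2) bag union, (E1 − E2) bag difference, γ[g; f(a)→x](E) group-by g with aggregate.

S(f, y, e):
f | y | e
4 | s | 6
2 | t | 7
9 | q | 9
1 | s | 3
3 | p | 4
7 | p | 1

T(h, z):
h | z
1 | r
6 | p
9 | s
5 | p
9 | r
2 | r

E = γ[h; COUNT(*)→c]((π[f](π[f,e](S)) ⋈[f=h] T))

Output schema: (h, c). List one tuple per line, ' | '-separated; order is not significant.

Subexpression sizes:
  S → 6
  π[f,e](S) → 6
  π[f](π[f,e](S)) → 6
  T → 6
  (π[f](π[f,e](S)) ⋈[f=h] T) → 4
  γ[h; COUNT(*)→c]((π[f](π[f,e](S)) ⋈[f=h] T)) → 3

== RESULT ==
h | c
1 | 1
2 | 1
9 | 2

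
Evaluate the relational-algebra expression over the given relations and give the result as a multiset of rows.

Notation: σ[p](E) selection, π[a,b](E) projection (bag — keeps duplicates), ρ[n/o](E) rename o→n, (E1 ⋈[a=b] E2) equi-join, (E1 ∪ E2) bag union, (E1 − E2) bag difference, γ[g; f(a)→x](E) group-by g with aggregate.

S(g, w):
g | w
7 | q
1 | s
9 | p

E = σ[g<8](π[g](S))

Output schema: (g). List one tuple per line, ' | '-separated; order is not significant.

Per-node cardinality:
  S → 3
  π[g](S) → 3
  σ[g<8](π[g](S)) → 2

== RESULT ==
g
1
7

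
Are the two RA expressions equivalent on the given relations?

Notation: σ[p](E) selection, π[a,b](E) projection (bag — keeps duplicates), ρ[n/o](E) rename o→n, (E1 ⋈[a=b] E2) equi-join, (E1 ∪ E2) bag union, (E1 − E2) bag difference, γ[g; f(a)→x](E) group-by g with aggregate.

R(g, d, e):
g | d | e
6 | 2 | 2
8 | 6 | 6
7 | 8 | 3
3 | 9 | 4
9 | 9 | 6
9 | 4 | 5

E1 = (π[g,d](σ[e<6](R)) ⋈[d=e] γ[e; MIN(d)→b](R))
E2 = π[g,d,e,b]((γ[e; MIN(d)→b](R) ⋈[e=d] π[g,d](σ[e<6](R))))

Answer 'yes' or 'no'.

E1 per-node cardinality:
  R → 6
  σ[e<6](R) → 4
  π[g,d](σ[e<6](R)) → 4
  R → 6
  γ[e; MIN(d)→b](R) → 5
  (π[g,d](σ[e<6](R)) ⋈[d=e] γ[e; MIN(d)→b](R)) → 2
E2 per-node cardinality:
  R → 6
  γ[e; MIN(d)→b](R) → 5
  R → 6
  σ[e<6](R) → 4
  π[g,d](σ[e<6](R)) → 4
  (γ[e; MIN(d)→b](R) ⋈[e=d] π[g,d](σ[e<6](R))) → 2
  π[g,d,e,b]((γ[e; MIN(d)→b](R) ⋈[e=d] π[g,d](σ[e<6](R)))) → 2

E1 and E2 produce the same multiset:
g | d | e | b
6 | 2 | 2 | 2
9 | 4 | 4 | 9

yes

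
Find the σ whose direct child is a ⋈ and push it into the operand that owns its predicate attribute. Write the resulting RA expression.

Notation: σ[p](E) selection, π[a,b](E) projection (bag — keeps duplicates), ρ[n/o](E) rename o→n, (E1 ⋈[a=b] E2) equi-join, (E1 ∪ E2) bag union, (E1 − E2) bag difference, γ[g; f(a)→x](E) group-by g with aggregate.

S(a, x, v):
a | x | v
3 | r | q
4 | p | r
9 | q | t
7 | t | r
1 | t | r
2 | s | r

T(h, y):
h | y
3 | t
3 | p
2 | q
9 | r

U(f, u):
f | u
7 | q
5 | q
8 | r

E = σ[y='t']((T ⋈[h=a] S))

σ filters on y, owned by the left side.
E' = (σ[y='t'](T) ⋈[h=a] S)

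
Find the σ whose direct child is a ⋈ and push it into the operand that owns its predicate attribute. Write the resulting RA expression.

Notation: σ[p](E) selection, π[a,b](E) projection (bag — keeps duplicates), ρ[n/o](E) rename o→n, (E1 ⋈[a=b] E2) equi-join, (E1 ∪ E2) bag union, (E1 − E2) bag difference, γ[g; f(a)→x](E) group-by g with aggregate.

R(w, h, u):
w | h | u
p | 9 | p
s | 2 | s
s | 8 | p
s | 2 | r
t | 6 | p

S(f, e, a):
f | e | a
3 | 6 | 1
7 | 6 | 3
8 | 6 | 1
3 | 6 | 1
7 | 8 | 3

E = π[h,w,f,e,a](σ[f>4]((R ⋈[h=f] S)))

σ filters on f, owned by the right side.
E' = π[h,w,f,e,a]((R ⋈[h=f] σ[f>4](S)))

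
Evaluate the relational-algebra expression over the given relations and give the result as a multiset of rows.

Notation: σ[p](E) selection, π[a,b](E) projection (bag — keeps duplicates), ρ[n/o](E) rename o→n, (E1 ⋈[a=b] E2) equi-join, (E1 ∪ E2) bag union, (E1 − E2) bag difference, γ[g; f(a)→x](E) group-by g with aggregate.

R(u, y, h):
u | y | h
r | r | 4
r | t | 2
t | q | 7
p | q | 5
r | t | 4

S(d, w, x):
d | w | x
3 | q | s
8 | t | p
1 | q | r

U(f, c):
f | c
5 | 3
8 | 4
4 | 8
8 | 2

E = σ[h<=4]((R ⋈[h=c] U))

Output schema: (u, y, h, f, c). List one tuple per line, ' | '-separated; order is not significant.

Per-node cardinality:
  R → 5
  U → 4
  (R ⋈[h=c] U) → 3
  σ[h<=4]((R ⋈[h=c] U)) → 3

== RESULT ==
u | y | h | f | c
r | r | 4 | 8 | 4
r | t | 2 | 8 | 2
r | t | 4 | 8 | 4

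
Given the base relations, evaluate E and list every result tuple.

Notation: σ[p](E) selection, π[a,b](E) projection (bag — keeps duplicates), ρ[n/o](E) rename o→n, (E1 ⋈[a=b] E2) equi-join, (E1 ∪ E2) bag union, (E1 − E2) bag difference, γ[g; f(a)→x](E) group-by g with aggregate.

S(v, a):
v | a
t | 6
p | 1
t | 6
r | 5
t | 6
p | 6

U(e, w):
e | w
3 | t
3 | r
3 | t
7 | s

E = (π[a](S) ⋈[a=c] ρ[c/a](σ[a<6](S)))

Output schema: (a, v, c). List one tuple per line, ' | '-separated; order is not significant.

Row counts bottom-up:
  S → 6
  π[a](S) → 6
  S → 6
  σ[a<6](S) → 2
  ρ[c/a](σ[a<6](S)) → 2
  (π[a](S) ⋈[a=c] ρ[c/a](σ[a<6](S))) → 2

== RESULT ==
a | v | c
1 | p | 1
5 | r | 5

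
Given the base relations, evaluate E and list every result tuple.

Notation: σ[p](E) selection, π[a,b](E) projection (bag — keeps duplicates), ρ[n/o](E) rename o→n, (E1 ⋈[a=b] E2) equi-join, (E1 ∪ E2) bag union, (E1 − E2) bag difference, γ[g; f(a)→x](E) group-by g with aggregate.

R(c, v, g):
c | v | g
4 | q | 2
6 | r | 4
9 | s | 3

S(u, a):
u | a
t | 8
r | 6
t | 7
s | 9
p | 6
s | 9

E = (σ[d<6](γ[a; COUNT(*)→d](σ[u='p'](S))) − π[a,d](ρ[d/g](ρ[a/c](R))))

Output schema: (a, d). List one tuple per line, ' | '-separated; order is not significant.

Row counts bottom-up:
  S → 6
  σ[u='p'](S) → 1
  γ[a; COUNT(*)→d](σ[u='p'](S)) → 1
  σ[d<6](γ[a; COUNT(*)→d](σ[u='p'](S))) → 1
  R → 3
  ρ[a/c](R) → 3
  ρ[d/g](ρ[a/c](R)) → 3
  π[a,d](ρ[d/g](ρ[a/c](R))) → 3
  (σ[d<6](γ[a; COUNT(*)→d](σ[u='p'](S))) − π[a,d](ρ[d/g](ρ[a/c](R)))) → 1

== RESULT ==
a | d
6 | 1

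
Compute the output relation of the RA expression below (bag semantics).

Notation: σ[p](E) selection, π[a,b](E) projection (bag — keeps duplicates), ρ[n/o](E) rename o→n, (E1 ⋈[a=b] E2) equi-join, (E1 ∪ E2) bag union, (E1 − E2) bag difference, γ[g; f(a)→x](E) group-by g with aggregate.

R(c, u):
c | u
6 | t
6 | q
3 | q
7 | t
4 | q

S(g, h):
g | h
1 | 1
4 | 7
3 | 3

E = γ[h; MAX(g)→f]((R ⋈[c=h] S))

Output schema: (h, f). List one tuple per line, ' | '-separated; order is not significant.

Subexpression sizes:
  R → 5
  S → 3
  (R ⋈[c=h] S) → 2
  γ[h; MAX(g)→f]((R ⋈[c=h] S)) → 2

== RESULT ==
h | f
3 | 3
7 | 4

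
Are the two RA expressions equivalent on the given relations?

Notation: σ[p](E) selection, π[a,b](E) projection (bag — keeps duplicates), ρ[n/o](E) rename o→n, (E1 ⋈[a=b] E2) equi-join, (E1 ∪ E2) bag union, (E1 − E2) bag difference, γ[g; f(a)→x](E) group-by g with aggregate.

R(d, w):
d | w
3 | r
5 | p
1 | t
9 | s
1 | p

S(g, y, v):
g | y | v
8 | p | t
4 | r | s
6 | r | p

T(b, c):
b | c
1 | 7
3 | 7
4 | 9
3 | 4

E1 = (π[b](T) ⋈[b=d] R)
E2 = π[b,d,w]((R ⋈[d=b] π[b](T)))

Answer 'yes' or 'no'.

E1 per-node cardinality:
  T → 4
  π[b](T) → 4
  R → 5
  (π[b](T) ⋈[b=d] R) → 4
E2 per-node cardinality:
  R → 5
  T → 4
  π[b](T) → 4
  (R ⋈[d=b] π[b](T)) → 4
  π[b,d,w]((R ⋈[d=b] π[b](T))) → 4

E1 and E2 produce the same multiset:
b | d | w
1 | 1 | p
1 | 1 | t
3 | 3 | r
3 | 3 | r

yes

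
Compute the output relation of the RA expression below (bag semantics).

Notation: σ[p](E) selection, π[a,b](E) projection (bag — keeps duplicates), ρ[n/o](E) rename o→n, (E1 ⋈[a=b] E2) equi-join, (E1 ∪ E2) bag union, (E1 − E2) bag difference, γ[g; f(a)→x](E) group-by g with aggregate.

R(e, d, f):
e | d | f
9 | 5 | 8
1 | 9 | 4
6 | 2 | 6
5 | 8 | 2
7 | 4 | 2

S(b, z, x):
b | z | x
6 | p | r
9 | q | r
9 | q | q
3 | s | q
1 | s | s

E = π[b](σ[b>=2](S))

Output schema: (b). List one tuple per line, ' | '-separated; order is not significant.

Row counts bottom-up:
  S → 5
  σ[b>=2](S) → 4
  π[b](σ[b>=2](S)) → 4

== RESULT ==
b
3
6
9
9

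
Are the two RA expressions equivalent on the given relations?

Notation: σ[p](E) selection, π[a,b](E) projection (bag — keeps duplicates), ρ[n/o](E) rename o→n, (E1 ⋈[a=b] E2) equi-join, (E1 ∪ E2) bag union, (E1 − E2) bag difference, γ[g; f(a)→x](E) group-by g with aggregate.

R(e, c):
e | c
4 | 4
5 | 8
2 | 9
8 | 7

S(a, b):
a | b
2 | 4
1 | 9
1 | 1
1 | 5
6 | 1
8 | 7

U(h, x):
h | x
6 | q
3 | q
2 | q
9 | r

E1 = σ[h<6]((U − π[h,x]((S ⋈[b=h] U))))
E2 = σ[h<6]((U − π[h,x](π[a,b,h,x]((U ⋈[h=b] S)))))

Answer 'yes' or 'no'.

E1 stepwise |·|:
  U → 4
  S → 6
  U → 4
  (S ⋈[b=h] U) → 1
  π[h,x]((S ⋈[b=h] U)) → 1
  (U − π[h,x]((S ⋈[b=h] U))) → 3
  σ[h<6]((U − π[h,x]((S ⋈[b=h] U)))) → 2
E2 stepwise |·|:
  U → 4
  U → 4
  S → 6
  (U ⋈[h=b] S) → 1
  π[a,b,h,x]((U ⋈[h=b] S)) → 1
  π[h,x](π[a,b,h,x]((U ⋈[h=b] S))) → 1
  (U − π[h,x](π[a,b,h,x]((U ⋈[h=b] S)))) → 3
  σ[h<6]((U − π[h,x](π[a,b,h,x]((U ⋈[h=b] S))))) → 2

E1 and E2 produce the same multiset:
h | x
2 | q
3 | q

yes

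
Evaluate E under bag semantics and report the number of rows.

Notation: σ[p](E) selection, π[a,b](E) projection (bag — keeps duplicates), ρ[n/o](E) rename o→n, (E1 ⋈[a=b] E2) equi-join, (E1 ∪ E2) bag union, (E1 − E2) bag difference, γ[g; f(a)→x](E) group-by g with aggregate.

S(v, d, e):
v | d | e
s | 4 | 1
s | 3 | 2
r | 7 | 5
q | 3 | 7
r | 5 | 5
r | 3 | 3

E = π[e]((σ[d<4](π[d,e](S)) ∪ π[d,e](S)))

Subexpression sizes:
  S → 6
  π[d,e](S) → 6
  σ[d<4](π[d,e](S)) → 3
  S → 6
  π[d,e](S) → 6
  (σ[d<4](π[d,e](S)) ∪ π[d,e](S)) → 9
  π[e]((σ[d<4](π[d,e](S)) ∪ π[d,e](S))) → 9

|E| = 9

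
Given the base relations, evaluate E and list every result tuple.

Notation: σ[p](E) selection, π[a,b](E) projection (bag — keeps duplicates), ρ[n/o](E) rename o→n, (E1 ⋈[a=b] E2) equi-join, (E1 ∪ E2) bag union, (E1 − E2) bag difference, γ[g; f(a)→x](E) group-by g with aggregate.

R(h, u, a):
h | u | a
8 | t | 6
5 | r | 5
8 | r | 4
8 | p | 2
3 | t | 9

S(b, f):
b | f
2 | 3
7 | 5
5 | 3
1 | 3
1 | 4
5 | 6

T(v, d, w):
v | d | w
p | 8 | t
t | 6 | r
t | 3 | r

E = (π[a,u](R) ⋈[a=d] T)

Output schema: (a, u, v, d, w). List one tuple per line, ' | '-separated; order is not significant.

Stepwise |·|:
  R → 5
  π[a,u](R) → 5
  T → 3
  (π[a,u](R) ⋈[a=d] T) → 1

== RESULT ==
a | u | v | d | w
6 | t | t | 6 | r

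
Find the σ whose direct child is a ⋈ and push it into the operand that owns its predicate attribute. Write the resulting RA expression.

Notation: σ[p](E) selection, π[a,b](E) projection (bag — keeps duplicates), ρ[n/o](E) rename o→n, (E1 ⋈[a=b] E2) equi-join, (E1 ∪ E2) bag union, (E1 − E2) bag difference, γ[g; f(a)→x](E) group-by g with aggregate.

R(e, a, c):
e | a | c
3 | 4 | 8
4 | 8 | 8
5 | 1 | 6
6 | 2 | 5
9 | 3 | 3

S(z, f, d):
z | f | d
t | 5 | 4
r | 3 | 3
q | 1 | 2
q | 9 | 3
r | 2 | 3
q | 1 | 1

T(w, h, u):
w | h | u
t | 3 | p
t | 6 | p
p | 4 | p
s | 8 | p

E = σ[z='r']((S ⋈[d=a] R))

σ filters on z, owned by the left side.
E' = (σ[z='r'](S) ⋈[d=a] R)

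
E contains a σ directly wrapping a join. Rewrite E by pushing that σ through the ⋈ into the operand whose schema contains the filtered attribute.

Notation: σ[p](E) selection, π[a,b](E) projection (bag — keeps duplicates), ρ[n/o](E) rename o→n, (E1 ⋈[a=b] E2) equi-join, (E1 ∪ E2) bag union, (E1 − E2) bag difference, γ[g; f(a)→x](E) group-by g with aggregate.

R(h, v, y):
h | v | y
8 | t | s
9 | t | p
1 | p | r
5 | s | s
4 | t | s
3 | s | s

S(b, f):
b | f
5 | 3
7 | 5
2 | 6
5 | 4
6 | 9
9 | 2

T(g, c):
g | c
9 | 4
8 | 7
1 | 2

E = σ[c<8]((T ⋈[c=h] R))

σ filters on c, owned by the left side.
E' = (σ[c<8](T) ⋈[c=h] R)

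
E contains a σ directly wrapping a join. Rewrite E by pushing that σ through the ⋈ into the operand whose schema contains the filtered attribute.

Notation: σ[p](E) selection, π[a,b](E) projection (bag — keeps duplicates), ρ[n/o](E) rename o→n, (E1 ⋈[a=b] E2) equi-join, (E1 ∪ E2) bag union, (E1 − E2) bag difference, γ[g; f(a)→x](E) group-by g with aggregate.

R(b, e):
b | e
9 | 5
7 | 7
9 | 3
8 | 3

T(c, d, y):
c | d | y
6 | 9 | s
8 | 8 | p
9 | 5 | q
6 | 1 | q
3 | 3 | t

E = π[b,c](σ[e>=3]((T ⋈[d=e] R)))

σ filters on e, owned by the right side.
E' = π[b,c]((T ⋈[d=e] σ[e>=3](R)))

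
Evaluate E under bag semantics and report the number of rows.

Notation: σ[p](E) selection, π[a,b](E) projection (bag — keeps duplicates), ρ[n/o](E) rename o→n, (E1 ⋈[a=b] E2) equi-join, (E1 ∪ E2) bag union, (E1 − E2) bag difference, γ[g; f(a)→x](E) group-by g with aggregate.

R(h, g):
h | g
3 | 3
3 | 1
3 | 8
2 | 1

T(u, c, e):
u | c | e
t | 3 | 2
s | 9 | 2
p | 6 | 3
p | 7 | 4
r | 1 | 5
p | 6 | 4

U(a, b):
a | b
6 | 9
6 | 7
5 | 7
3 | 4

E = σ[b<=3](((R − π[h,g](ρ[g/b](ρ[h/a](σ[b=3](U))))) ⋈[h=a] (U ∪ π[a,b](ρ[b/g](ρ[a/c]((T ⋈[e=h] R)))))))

Stepwise |·|:
  R → 4
  U → 4
  σ[b=3](U) → 0
  ρ[h/a](σ[b=3](U)) → 0
  ρ[g/b](ρ[h/a](σ[b=3](U))) → 0
  π[h,g](ρ[g/b](ρ[h/a](σ[b=3](U)))) → 0
  (R − π[h,g](ρ[g/b](ρ[h/a](σ[b=3](U))))) → 4
  U → 4
  T → 6
  R → 4
  (T ⋈[e=h] R) → 5
  ρ[a/c]((T ⋈[e=h] R)) → 5
  ρ[b/g](ρ[a/c]((T ⋈[e=h] R))) → 5
  π[a,b](ρ[b/g](ρ[a/c]((T ⋈[e=h] R)))) → 5
  (U ∪ π[a,b](ρ[b/g](ρ[a/c]((T ⋈[e=h] R))))) → 9
  ((R − π[h,g](ρ[g/b](ρ[h/a](σ[b=3](U))))) ⋈[h=a] (U ∪ π[a,b](ρ[b/g](ρ[a/c]((T ⋈[e=h] R)))))) → 6
  σ[b<=3](((R − π[h,g](ρ[g/b](ρ[h/a](σ[b=3](U))))) ⋈[h=a] (U ∪ π[a,b](ρ[b/g](ρ[a/c]((T ⋈[e=h] R))))))) → 3

|E| = 3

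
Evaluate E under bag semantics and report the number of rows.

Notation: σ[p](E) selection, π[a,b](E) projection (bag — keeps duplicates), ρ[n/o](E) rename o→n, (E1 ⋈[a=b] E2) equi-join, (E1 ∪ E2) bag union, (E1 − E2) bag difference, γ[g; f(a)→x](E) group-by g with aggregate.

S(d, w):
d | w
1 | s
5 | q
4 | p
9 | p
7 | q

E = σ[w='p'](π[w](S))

Stepwise |·|:
  S → 5
  π[w](S) → 5
  σ[w='p'](π[w](S)) → 2

|E| = 2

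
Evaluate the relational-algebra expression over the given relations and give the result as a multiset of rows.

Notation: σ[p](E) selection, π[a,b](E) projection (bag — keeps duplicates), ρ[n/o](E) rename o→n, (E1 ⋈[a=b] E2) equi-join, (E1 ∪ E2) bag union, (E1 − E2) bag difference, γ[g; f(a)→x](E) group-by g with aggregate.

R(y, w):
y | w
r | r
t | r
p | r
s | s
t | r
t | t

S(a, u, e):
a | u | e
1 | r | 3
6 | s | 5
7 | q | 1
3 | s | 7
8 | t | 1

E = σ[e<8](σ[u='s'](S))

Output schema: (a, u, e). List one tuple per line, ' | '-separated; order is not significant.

Stepwise |·|:
  S → 5
  σ[u='s'](S) → 2
  σ[e<8](σ[u='s'](S)) → 2

== RESULT ==
a | u | e
3 | s | 7
6 | s | 5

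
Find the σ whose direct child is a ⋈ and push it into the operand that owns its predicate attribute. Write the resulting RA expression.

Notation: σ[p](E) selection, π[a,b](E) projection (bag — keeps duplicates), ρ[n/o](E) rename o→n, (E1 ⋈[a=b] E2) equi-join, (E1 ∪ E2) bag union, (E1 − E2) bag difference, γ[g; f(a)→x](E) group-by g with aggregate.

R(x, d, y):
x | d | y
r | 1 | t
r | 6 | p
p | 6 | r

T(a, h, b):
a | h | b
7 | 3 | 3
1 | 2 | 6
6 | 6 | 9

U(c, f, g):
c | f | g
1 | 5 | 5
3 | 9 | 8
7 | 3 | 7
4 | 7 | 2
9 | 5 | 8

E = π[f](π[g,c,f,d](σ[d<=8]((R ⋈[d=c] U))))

σ filters on d, owned by the left side.
E' = π[f](π[g,c,f,d]((σ[d<=8](R) ⋈[d=c] U)))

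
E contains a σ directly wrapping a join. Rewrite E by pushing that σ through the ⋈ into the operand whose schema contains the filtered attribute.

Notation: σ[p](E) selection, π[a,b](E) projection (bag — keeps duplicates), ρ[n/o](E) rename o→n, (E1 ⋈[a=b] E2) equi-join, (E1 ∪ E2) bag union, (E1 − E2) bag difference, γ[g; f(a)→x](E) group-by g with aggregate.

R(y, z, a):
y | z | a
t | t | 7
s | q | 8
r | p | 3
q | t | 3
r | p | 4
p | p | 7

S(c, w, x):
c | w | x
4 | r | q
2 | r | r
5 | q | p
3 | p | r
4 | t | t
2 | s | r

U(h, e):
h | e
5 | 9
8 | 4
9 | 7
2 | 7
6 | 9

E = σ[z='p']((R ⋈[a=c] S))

σ filters on z, owned by the left side.
E' = (σ[z='p'](R) ⋈[a=c] S)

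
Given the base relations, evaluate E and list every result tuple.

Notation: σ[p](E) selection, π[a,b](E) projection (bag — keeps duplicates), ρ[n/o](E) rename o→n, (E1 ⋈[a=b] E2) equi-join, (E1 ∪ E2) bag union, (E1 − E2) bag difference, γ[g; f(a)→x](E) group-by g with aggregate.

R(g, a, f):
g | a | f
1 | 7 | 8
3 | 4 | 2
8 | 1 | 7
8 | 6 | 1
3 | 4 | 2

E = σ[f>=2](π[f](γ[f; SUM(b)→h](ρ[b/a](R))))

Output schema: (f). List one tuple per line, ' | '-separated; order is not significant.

Stepwise |·|:
  R → 5
  ρ[b/a](R) → 5
  γ[f; SUM(b)→h](ρ[b/a](R)) → 4
  π[f](γ[f; SUM(b)→h](ρ[b/a](R))) → 4
  σ[f>=2](π[f](γ[f; SUM(b)→h](ρ[b/a](R)))) → 3

== RESULT ==
f
2
7
8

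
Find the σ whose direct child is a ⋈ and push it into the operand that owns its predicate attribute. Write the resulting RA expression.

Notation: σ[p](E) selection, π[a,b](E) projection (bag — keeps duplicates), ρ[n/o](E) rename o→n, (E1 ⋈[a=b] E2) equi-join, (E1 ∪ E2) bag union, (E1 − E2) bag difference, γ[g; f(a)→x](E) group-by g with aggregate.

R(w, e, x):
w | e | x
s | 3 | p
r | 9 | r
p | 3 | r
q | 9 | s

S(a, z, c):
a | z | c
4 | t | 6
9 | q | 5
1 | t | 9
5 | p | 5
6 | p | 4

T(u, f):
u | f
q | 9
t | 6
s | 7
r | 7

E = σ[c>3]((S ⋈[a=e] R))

σ filters on c, owned by the left side.
E' = (σ[c>3](S) ⋈[a=e] R)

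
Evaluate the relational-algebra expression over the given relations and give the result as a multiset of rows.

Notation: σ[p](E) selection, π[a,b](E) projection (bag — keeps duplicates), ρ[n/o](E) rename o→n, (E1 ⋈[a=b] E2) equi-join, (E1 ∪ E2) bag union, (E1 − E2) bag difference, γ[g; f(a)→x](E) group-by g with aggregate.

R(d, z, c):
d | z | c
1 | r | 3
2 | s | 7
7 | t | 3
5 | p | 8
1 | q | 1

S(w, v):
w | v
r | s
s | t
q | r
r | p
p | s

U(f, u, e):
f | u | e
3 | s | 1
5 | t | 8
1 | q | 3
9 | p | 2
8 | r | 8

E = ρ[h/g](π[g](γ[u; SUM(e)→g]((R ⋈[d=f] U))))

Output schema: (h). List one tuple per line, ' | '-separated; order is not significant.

Row counts bottom-up:
  R → 5
  U → 5
  (R ⋈[d=f] U) → 3
  γ[u; SUM(e)→g]((R ⋈[d=f] U)) → 2
  π[g](γ[u; SUM(e)→g]((R ⋈[d=f] U))) → 2
  ρ[h/g](π[g](γ[u; SUM(e)→g]((R ⋈[d=f] U)))) → 2

== RESULT ==
h
6
8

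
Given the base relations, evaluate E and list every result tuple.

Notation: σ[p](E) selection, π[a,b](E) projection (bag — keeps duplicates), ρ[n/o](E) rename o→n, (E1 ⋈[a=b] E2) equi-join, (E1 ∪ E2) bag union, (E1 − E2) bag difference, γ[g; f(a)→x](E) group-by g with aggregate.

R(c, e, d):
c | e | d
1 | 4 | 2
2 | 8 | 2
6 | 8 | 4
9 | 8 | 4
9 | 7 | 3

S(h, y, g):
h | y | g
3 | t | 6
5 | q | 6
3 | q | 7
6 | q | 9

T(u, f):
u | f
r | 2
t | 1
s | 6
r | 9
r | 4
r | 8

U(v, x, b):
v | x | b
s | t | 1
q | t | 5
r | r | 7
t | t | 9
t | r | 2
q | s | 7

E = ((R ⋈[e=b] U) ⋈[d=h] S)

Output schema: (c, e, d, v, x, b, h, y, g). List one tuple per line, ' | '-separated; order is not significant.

Subexpression sizes:
  R → 5
  U → 6
  (R ⋈[e=b] U) → 2
  S → 4
  ((R ⋈[e=b] U) ⋈[d=h] S) → 4

== RESULT ==
c | e | d | v | x | b | h | y | g
9 | 7 | 3 | q | s | 7 | 3 | q | 7
9 | 7 | 3 | q | s | 7 | 3 | t | 6
9 | 7 | 3 | r | r | 7 | 3 | q | 7
9 | 7 | 3 | r | r | 7 | 3 | t | 6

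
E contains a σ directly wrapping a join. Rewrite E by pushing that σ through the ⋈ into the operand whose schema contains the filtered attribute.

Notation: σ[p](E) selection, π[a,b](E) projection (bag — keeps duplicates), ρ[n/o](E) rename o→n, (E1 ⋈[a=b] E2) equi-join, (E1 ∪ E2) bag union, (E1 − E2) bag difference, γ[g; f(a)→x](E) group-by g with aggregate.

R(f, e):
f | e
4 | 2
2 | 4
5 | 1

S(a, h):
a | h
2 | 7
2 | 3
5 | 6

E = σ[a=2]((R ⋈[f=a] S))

σ filters on a, owned by the right side.
E' = (R ⋈[f=a] σ[a=2](S))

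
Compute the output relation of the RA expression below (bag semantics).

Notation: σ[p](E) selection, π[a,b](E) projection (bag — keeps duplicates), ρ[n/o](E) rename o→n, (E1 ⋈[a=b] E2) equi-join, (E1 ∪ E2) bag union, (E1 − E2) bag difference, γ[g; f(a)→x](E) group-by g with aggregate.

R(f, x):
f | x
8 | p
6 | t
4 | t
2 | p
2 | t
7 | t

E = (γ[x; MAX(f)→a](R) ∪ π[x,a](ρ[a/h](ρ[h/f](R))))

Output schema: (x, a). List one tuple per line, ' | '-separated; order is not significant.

Row counts bottom-up:
  R → 6
  γ[x; MAX(f)→a](R) → 2
  R → 6
  ρ[h/f](R) → 6
  ρ[a/h](ρ[h/f](R)) → 6
  π[x,a](ρ[a/h](ρ[h/f](R))) → 6
  (γ[x; MAX(f)→a](R) ∪ π[x,a](ρ[a/h](ρ[h/f](R)))) → 8

== RESULT ==
x | a
p | 2
p | 8
p | 8
t | 2
t | 4
t | 6
t | 7
t | 7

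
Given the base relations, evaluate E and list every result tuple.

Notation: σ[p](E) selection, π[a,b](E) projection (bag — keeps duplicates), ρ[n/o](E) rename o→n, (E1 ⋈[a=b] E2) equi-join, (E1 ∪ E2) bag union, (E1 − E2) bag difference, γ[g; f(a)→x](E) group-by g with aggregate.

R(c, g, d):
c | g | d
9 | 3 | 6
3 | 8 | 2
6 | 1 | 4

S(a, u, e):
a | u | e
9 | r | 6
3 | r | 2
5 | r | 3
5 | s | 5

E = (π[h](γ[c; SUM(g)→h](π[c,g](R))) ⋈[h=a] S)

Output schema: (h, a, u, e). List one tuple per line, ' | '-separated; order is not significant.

Stepwise |·|:
  R → 3
  π[c,g](R) → 3
  γ[c; SUM(g)→h](π[c,g](R)) → 3
  π[h](γ[c; SUM(g)→h](π[c,g](R))) → 3
  S → 4
  (π[h](γ[c; SUM(g)→h](π[c,g](R))) ⋈[h=a] S) → 1

== RESULT ==
h | a | u | e
3 | 3 | r | 2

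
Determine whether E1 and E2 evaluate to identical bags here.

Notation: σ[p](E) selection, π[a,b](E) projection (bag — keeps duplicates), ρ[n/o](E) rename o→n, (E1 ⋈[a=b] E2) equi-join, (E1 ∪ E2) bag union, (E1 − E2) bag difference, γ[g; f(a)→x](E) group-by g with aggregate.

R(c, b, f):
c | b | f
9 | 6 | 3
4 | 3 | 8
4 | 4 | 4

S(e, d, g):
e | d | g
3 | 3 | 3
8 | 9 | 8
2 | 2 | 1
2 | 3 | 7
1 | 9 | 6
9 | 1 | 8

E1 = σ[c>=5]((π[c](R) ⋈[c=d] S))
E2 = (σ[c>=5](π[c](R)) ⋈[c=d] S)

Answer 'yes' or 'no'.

E1 subexpression sizes:
  R → 3
  π[c](R) → 3
  S → 6
  (π[c](R) ⋈[c=d] S) → 2
  σ[c>=5]((π[c](R) ⋈[c=d] S)) → 2
E2 subexpression sizes:
  R → 3
  π[c](R) → 3
  σ[c>=5](π[c](R)) → 1
  S → 6
  (σ[c>=5](π[c](R)) ⋈[c=d] S) → 2

E1 and E2 produce the same multiset:
c | e | d | g
9 | 1 | 9 | 6
9 | 8 | 9 | 8

yes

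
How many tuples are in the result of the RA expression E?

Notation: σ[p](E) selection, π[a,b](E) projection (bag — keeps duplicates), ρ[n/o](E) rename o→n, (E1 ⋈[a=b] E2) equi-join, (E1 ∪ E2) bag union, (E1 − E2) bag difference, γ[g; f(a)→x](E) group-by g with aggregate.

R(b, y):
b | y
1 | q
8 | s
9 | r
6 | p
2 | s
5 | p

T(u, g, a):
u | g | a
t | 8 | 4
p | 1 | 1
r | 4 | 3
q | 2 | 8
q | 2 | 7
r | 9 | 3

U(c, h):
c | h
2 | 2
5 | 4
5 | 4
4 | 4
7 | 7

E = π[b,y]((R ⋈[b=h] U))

Per-node cardinality:
  R → 6
  U → 5
  (R ⋈[b=h] U) → 1
  π[b,y]((R ⋈[b=h] U)) → 1

|E| = 1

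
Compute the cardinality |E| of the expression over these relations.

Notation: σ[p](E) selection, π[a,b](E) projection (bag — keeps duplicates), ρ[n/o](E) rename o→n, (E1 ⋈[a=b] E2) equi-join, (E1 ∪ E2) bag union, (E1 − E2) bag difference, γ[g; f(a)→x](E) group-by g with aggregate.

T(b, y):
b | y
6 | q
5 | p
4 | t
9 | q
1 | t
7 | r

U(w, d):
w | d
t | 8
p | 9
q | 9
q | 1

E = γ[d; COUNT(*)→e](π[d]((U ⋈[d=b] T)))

Row counts bottom-up:
  U → 4
  T → 6
  (U ⋈[d=b] T) → 3
  π[d]((U ⋈[d=b] T)) → 3
  γ[d; COUNT(*)→e](π[d]((U ⋈[d=b] T))) → 2

|E| = 2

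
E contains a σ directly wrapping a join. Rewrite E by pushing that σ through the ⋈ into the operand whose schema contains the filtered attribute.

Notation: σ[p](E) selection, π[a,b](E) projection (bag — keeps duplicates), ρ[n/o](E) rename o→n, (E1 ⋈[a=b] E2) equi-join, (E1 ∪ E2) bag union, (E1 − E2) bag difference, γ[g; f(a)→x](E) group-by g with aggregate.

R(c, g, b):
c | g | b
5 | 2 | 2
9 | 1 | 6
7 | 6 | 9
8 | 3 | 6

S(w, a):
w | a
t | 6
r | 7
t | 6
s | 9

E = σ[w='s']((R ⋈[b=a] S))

σ filters on w, owned by the right side.
E' = (R ⋈[b=a] σ[w='s'](S))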